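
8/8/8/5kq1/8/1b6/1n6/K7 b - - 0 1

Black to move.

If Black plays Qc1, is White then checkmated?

yes

After Qc1: white king on a1; in check: yes, from the black queen on c1.
King squares — b1: attacked by Qc1; a2: attacked by Bb3; b2: attacked by Qc1.
White has no legal moves → checkmate.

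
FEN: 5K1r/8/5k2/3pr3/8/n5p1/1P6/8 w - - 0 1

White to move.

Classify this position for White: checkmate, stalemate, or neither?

checkmate

White to move; white king on f8.
In check: yes, from the black rook on h8.
King squares — e7: attacked by Re5; f7: attacked by Kf6; g7: attacked by Kf6; e8: attacked by Re5; g8: attacked by Rh8.
Legal moves for White: none.
In check with no legal moves → checkmate.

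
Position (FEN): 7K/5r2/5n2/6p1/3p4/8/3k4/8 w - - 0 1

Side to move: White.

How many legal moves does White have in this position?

White to move; king on h8.
In check: no.
Legal moves: none.
Count: 0.

0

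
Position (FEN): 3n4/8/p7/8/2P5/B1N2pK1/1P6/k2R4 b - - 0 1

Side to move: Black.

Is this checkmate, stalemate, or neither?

checkmate

Black to move; black king on a1.
In check: yes, from the white rook on d1.
King squares — b1: attacked by Rd1; a2: attacked by Nc3; b2: attacked by Ba3.
Legal moves for Black: none.
In check with no legal moves → checkmate.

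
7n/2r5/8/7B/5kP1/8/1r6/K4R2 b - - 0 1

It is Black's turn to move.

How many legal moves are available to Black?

Black to move; king on f4.
In check: yes, from the white rook on f1.
Legal moves: Kg5, Ke5, Ke4, Kg3, Ke3, Rf2.
Count: 6.

6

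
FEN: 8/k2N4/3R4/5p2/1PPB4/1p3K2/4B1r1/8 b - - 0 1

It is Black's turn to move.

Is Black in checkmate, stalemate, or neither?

neither

Black to move; black king on a7.
In check: yes, from the white bishop on d4.
King squares — a6: attacked by Rd6; b6: attacked by Bd4; b7: available; a8: available; b8: attacked by Nd7.
Legal moves for Black: Ka8, Kb7.
Black is in check but has 2 legal moves → neither.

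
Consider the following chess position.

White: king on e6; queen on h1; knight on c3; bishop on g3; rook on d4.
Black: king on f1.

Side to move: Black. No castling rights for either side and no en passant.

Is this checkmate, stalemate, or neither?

checkmate

Black to move; black king on f1.
In check: yes, from the white queen on h1.
King squares — e1: attacked by Qh1; g1: attacked by Qh1; e2: attacked by Nc3; f2: attacked by Bg3; g2: attacked by Qh1.
Legal moves for Black: none.
In check with no legal moves → checkmate.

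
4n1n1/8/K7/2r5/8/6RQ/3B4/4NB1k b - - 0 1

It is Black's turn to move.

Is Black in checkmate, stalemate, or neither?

Black to move; black king on h1.
In check: yes, from the white queen on h3.
King squares — g1: attacked by Rg3; g2: attacked by Ne1; h2: attacked by Qh3.
Legal moves for Black: none.
In check with no legal moves → checkmate.

checkmate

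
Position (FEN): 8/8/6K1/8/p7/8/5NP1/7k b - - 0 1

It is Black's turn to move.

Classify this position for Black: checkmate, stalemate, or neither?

neither

Black to move; black king on h1.
In check: yes, from the white knight on f2.
Legal moves for Black: Kh2, Kxg2, Kg1.
Black is in check but has 3 legal moves → neither.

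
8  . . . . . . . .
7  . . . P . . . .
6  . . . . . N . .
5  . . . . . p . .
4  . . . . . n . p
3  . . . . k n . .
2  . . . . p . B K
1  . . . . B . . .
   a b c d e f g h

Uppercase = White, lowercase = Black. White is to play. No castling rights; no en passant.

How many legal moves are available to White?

White to move; king on h2.
In check: yes, from the black knight on f3.
Legal moves: Kh1, Bxf3.
Count: 2.

2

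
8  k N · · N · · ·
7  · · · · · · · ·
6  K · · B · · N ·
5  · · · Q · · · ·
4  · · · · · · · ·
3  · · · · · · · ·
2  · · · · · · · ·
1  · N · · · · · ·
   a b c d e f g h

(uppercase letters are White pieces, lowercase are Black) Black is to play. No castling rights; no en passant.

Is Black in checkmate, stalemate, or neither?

checkmate

Black to move; black king on a8.
In check: yes, from the white queen on d5.
King squares — a7: attacked by Ka6; b7: attacked by Qd5; b8: attacked by Bd6.
Legal moves for Black: none.
In check with no legal moves → checkmate.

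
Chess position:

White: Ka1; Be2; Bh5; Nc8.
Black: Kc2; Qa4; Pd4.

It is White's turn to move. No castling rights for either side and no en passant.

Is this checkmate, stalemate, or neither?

White to move; white king on a1.
In check: yes, from the black queen on a4.
King squares — b1: attacked by Kc2; a2: attacked by Qa4; b2: attacked by Kc2.
Legal moves for White: none.
In check with no legal moves → checkmate.

checkmate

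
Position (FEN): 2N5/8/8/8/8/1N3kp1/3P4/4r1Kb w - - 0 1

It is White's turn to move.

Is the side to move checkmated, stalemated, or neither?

White to move; white king on g1.
In check: yes, from the black rook on e1.
King squares — f1: attacked by Re1; h1: attacked by Re1; f2: attacked by Kf3; g2: attacked by Bh1; h2: attacked by Pg3.
Legal moves for White: none.
In check with no legal moves → checkmate.

checkmate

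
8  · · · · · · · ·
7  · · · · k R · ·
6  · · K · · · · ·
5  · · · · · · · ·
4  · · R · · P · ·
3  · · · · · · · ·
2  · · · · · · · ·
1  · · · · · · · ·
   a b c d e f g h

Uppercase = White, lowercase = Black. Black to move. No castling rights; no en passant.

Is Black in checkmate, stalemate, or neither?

neither

Black to move; black king on e7.
In check: yes, from the white rook on f7.
Legal moves for Black: Ke8, Kd8, Kxf7, Ke6.
Black is in check but has 4 legal moves → neither.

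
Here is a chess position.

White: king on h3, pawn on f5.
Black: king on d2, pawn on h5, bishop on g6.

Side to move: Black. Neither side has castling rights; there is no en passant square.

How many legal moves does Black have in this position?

13

Black to move; king on d2.
In check: no.
Legal moves: Be8, Bh7, Bf7, Bxf5+, Ke3, Kd3, Kc3, Ke2, Kc2, Ke1, Kd1, Kc1, h4.
Count: 13.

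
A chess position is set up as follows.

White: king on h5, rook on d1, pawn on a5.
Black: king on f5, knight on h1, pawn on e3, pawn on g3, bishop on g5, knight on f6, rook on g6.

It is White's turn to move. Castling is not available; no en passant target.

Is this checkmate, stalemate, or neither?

White to move; white king on h5.
In check: yes, from the black knight on f6.
King squares — g4: attacked by Kf5; h4: attacked by Bg5; g5: attacked by Kf5; g6: attacked by Kf5; h6: attacked by Bg5.
Legal moves for White: none.
In check with no legal moves → checkmate.

checkmate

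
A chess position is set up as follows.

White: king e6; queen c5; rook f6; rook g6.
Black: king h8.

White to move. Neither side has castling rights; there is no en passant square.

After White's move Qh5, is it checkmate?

After Qh5: black king on h8; in check: yes, from the white queen on h5.
King squares — g7: attacked by Rg6; h7: attacked by Qh5; g8: attacked by Rg6.
Black has no legal moves → checkmate.

yes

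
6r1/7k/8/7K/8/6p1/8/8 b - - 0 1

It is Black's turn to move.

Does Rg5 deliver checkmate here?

After Rg5: white king on h5; in check: yes, from the black rook on g5.
White has 2 legal replies: Kxg5, Kh4.
In check but a legal move exists → not checkmate.

no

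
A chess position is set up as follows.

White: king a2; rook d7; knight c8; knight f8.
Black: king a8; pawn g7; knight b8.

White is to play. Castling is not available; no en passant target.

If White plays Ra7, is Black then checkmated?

yes

After Ra7: black king on a8; in check: yes, from the white rook on a7.
King squares — a7: attacked by Nc8; b7: attacked by Ra7; b8: own knight.
Black has no legal moves → checkmate.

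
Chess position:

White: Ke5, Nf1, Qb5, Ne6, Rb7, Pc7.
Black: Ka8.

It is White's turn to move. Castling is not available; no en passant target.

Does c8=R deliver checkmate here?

After c8=R: black king on a8; in check: yes, from the white rook on c8.
King squares — a7: attacked by Rb7; b7: attacked by Qb5; b8: attacked by Rb7.
Black has no legal moves → checkmate.

yes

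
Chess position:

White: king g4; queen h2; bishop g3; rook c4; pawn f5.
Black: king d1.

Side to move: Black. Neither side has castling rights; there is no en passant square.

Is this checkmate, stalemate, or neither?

stalemate

Black to move; black king on d1.
In check: no.
King squares — c1: attacked by Rc4; e1: attacked by Bg3; c2: attacked by Qh2; d2: attacked by Qh2; e2: attacked by Qh2.
Legal moves for Black: none.
Not in check and no legal moves → stalemate.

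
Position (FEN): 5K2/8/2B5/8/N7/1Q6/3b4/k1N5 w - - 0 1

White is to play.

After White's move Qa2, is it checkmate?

After Qa2: black king on a1; in check: yes, from the white queen on a2.
King squares — b1: attacked by Qa2; a2: attacked by Nc1; b2: attacked by Qa2.
Black has no legal moves → checkmate.

yes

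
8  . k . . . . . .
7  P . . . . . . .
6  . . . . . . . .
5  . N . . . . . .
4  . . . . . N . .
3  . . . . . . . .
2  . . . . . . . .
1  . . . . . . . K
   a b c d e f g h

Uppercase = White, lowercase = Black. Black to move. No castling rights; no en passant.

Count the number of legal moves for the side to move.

Black to move; king on b8.
In check: yes, from the white pawn on a7.
Legal moves: Kc8, Ka8, Kb7.
Count: 3.

3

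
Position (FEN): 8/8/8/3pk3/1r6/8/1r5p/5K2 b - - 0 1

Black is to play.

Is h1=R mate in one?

yes

After h1=R: white king on f1; in check: yes, from the black rook on h1.
King squares — e1: attacked by Rh1; g1: attacked by Rh1; e2: attacked by Rb2; f2: attacked by Rb2; g2: attacked by Rb2.
White has no legal moves → checkmate.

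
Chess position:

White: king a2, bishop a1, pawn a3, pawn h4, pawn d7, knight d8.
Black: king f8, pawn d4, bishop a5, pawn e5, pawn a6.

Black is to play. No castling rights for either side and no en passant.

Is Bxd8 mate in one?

After Bxd8: white king on a2; in check: no.
White is not in check, so this cannot be checkmate.

no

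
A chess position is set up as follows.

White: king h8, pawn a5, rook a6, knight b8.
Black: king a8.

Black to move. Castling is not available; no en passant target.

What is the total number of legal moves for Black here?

2

Black to move; king on a8.
In check: yes, from the white rook on a6.
Legal moves: Kxb8, Kb7.
Count: 2.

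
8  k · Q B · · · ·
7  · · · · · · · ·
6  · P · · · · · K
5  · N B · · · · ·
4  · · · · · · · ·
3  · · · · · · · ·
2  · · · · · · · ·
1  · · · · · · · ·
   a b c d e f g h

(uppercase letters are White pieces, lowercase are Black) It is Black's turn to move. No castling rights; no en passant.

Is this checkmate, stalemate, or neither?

checkmate

Black to move; black king on a8.
In check: yes, from the white queen on c8.
King squares — a7: attacked by Nb5; b7: attacked by Qc8; b8: attacked by Qc8.
Legal moves for Black: none.
In check with no legal moves → checkmate.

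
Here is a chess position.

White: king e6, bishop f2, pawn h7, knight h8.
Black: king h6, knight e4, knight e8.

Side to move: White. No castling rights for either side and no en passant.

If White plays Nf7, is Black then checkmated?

no

After Nf7: black king on h6; in check: yes, from the white knight on f7.
Black has 4 legal replies: Kxh7, Kg7, Kg6, Kh5.
In check but a legal move exists → not checkmate.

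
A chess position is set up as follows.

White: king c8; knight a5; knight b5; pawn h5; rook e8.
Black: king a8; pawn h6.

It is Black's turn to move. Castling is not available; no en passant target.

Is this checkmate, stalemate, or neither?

stalemate

Black to move; black king on a8.
In check: no.
King squares — a7: attacked by Nb5; b7: attacked by Na5; b8: attacked by Kc8.
Legal moves for Black: none.
Not in check and no legal moves → stalemate.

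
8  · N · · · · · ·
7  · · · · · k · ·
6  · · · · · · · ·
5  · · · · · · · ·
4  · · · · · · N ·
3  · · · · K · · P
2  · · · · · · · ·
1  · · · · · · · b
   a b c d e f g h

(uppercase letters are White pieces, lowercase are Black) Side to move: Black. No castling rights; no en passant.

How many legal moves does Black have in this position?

14

Black to move; king on f7.
In check: no.
Legal moves: Kg8, Kf8, Ke8, Kg7, Ke7, Kg6, Ke6, Ba8, Bb7, Bc6, Bd5, Be4, Bf3, Bg2.
Count: 14.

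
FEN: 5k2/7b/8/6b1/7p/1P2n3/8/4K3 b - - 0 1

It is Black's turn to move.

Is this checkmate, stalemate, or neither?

neither

Black to move; black king on f8.
In check: no.
Legal moves for Black include: Kg8, Ke8, Kg7, Kf7, Ke7, Bg8, Bg6, Bf5, Be4, Bd3, Bc2, Bb1, Bd8, Be7, Bh6, Bf6, Bf4, Nf5, ... (list truncated; more exist).
Black has legal moves and is not in check → neither.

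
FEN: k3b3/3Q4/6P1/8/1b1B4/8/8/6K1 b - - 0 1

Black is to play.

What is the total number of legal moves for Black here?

13

Black to move; king on a8.
In check: no.
Legal moves: Bf7, Bxd7, Bxg6, Kb8, Bf8, Be7, Bd6, Bc5, Ba5, Bc3, Ba3, Bd2, Be1.
Count: 13.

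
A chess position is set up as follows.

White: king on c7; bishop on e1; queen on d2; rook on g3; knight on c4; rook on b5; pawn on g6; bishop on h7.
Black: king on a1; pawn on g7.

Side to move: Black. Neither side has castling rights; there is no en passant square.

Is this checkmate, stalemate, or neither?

Black to move; black king on a1.
In check: no.
King squares — b1: attacked by Rb5; a2: attacked by Qd2; b2: attacked by Qd2.
Legal moves for Black: none.
Not in check and no legal moves → stalemate.

stalemate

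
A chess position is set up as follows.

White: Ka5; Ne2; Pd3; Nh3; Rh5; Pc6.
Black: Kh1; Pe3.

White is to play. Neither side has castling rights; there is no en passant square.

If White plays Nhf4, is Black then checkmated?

After Nhf4: black king on h1; in check: yes, from the white rook on h5.
King squares — g1: attacked by Ne2; g2: attacked by Nf4; h2: attacked by Rh5.
Black has no legal moves → checkmate.

yes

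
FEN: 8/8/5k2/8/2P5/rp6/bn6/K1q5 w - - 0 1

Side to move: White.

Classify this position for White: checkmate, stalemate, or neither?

White to move; white king on a1.
In check: yes, from the black queen on c1.
King squares — b1: attacked by Qc1; a2: attacked by Ra3; b2: attacked by Qc1.
Legal moves for White: none.
In check with no legal moves → checkmate.

checkmate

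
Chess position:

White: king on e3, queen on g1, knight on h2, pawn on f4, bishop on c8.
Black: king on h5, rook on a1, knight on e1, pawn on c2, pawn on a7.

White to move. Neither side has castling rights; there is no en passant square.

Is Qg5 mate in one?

yes

After Qg5: black king on h5; in check: yes, from the white queen on g5.
King squares — g4: attacked by Nh2; h4: attacked by Qg5; g5: attacked by Pf4; g6: attacked by Qg5; h6: attacked by Qg5.
Black has no legal moves → checkmate.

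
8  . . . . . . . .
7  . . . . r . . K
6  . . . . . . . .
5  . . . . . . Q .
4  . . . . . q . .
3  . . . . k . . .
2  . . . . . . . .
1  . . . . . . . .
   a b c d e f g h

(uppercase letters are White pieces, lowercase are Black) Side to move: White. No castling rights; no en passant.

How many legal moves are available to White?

White to move; king on h7.
In check: yes, from the black rook on e7.
Legal moves: Kh8, Kg8, Kh6, Kg6, Qg7, Qxe7+.
Count: 6.

6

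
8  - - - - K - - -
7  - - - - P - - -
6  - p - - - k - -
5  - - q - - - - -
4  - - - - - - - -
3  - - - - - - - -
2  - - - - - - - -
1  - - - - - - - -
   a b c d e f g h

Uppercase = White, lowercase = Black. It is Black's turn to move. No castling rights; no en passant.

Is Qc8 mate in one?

After Qc8: white king on e8; in check: yes, from the black queen on c8.
King squares — d7: attacked by Qc8; e7: own pawn; f7: attacked by Kf6; d8: attacked by Qc8; f8: attacked by Qc8.
White has no legal moves → checkmate.

yes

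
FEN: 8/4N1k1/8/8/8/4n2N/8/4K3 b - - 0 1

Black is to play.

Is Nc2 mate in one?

no

After Nc2: white king on e1; in check: yes, from the black knight on c2.
White has 5 legal replies: Kf2, Ke2, Kd2, Kf1, Kd1.
In check but a legal move exists → not checkmate.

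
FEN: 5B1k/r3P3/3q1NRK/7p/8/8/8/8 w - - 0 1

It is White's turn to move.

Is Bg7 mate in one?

yes

After Bg7: black king on h8; in check: yes, from the white bishop on g7.
King squares — g7: attacked by Rg6; h7: attacked by Nf6; g8: attacked by Nf6.
Black has no legal moves → checkmate.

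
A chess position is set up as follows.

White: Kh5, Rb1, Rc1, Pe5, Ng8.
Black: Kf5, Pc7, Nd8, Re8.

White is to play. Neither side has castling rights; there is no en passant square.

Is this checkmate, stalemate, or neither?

White to move; white king on h5.
In check: no.
Legal moves for White include: Ne7+, Nh6+, Nf6, Kh6, Kh4, Rxc7, Rc6, Rc5, Rc4, Rc3, Rc2, Rh1, Rg1, Rf1+, Re1, Rd1, Rb8, Rb7, ... (list truncated; more exist).
White has legal moves and is not in check → neither.

neither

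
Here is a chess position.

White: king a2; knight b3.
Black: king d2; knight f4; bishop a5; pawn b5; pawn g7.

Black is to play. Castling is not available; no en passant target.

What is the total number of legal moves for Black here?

7

Black to move; king on d2.
In check: yes, from the white knight on b3.
Legal moves: Ke3, Kd3, Kc3, Ke2, Kc2, Ke1, Kd1.
Count: 7.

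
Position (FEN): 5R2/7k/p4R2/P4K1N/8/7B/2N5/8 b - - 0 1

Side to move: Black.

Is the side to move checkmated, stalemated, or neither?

stalemate

Black to move; black king on h7.
In check: no.
King squares — g6: attacked by Kf5; h6: attacked by Rf6; g7: attacked by Nh5; g8: attacked by Rf8; h8: attacked by Rf8.
Legal moves for Black: none.
Not in check and no legal moves → stalemate.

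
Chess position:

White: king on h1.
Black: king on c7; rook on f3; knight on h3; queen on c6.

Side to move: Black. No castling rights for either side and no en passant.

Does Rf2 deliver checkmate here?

After Rf2: white king on h1; in check: yes, from the black queen on c6.
King squares — g1: attacked by Nh3; g2: attacked by Rf2; h2: attacked by Rf2.
White has no legal moves → checkmate.

yes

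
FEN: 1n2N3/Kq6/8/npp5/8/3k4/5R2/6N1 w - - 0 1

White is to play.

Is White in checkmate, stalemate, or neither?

checkmate

White to move; white king on a7.
In check: yes, from the black queen on b7.
King squares — a6: attacked by Qb7; b6: attacked by Qb7; b7: attacked by Na5; a8: attacked by Qb7; b8: attacked by Qb7.
Legal moves for White: none.
In check with no legal moves → checkmate.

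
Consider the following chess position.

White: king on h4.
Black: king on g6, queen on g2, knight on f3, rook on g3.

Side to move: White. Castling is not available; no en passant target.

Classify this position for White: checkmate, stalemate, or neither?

checkmate

White to move; white king on h4.
In check: yes, from the black knight on f3.
King squares — g3: attacked by Qg2; h3: attacked by Qg2; g4: attacked by Rg3; g5: attacked by Nf3; h5: attacked by Kg6.
Legal moves for White: none.
In check with no legal moves → checkmate.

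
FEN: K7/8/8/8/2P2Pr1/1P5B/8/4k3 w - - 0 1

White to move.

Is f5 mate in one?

no

After f5: black king on e1; in check: no.
Black is not in check, so this cannot be checkmate.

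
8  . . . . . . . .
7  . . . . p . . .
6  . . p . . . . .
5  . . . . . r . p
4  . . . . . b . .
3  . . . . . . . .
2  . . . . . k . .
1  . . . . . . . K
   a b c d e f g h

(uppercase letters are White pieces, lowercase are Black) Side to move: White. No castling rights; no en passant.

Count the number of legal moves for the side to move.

0

White to move; king on h1.
In check: no.
Legal moves: none.
Count: 0.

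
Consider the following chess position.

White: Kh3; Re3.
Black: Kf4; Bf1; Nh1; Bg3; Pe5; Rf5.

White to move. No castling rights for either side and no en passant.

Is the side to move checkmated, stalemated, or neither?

checkmate

White to move; white king on h3.
In check: yes, from the black bishop on f1.
King squares — g2: attacked by Bf1; h2: attacked by Bg3; g3: attacked by Nh1; g4: attacked by Kf4; h4: attacked by Bg3.
Legal moves for White: none.
In check with no legal moves → checkmate.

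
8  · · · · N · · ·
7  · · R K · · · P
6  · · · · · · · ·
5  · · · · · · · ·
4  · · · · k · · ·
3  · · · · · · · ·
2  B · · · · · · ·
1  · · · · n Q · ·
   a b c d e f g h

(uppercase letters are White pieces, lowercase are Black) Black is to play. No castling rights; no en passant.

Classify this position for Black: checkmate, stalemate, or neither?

neither

Black to move; black king on e4.
In check: no.
Legal moves for Black: Ke5, Kd4, Ke3, Nf3, Nd3, Ng2, Nc2.
Black has 7 legal moves and is not in check → neither.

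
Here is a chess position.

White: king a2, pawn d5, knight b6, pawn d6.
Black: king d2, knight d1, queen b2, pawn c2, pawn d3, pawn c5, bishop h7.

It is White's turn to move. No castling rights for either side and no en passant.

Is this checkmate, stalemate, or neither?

White to move; white king on a2.
In check: yes, from the black queen on b2.
King squares — a1: attacked by Qb2; b1: attacked by Qb2; b2: attacked by Nd1; a3: attacked by Qb2; b3: attacked by Qb2.
Legal moves for White: none.
In check with no legal moves → checkmate.

checkmate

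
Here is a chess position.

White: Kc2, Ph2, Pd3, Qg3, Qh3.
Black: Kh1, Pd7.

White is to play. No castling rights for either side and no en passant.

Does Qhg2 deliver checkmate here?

After Qhg2: black king on h1; in check: yes, from the white queen on g2.
King squares — g1: attacked by Qg2; g2: attacked by Qg3; h2: attacked by Qg2.
Black has no legal moves → checkmate.

yes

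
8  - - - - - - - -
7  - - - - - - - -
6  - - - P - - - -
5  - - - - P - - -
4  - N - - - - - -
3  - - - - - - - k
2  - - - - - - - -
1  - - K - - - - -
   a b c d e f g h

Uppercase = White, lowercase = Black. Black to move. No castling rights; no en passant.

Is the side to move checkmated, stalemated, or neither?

neither

Black to move; black king on h3.
In check: no.
Legal moves for Black: Kh4, Kg4, Kg3, Kh2, Kg2.
Black has 5 legal moves and is not in check → neither.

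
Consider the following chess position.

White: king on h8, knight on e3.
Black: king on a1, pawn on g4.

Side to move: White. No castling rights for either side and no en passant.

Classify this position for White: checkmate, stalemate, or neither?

White to move; white king on h8.
In check: no.
Legal moves for White: Kg8, Kh7, Kg7, Nf5, Nd5, Nxg4, Nc4, Ng2, Nc2+, Nf1, Nd1.
White has 11 legal moves and is not in check → neither.

neither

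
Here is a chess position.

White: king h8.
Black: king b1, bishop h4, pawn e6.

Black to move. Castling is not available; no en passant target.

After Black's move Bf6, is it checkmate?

no

After Bf6: white king on h8; in check: yes, from the black bishop on f6.
White has 2 legal replies: Kg8, Kh7.
In check but a legal move exists → not checkmate.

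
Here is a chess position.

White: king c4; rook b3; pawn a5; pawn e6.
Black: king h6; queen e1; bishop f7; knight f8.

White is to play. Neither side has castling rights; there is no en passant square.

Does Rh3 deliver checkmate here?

no

After Rh3: black king on h6; in check: yes, from the white rook on h3.
Black has 5 legal replies: Kg7, Kg6, Kg5, Bh5, Qh4+.
In check but a legal move exists → not checkmate.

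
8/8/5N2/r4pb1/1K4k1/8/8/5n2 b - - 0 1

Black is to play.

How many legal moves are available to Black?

6

Black to move; king on g4.
In check: yes, from the white knight on f6.
Legal moves: Kh4, Kf4, Kh3, Kg3, Kf3, Bxf6.
Count: 6.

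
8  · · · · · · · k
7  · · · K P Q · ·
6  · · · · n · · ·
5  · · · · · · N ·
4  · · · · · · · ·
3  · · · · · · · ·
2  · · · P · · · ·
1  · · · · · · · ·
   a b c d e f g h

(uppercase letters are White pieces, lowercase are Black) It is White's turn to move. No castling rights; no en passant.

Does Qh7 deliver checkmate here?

yes

After Qh7: black king on h8; in check: yes, from the white queen on h7.
King squares — g7: attacked by Qh7; h7: attacked by Ng5; g8: attacked by Qh7.
Black has no legal moves → checkmate.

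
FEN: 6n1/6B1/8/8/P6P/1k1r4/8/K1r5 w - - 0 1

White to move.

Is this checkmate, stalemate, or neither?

checkmate

White to move; white king on a1.
In check: yes, from the black rook on c1.
King squares — b1: attacked by Rc1; a2: attacked by Kb3; b2: attacked by Kb3.
Legal moves for White: none.
In check with no legal moves → checkmate.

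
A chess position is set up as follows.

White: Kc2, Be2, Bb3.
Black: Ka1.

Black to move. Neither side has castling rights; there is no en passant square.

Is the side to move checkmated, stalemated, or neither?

Black to move; black king on a1.
In check: no.
King squares — b1: attacked by Kc2; a2: attacked by Bb3; b2: attacked by Kc2.
Legal moves for Black: none.
Not in check and no legal moves → stalemate.

stalemate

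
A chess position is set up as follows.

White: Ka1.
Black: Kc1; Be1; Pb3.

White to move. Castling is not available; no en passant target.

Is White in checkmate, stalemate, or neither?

stalemate

White to move; white king on a1.
In check: no.
King squares — b1: attacked by Kc1; a2: attacked by Pb3; b2: attacked by Kc1.
Legal moves for White: none.
Not in check and no legal moves → stalemate.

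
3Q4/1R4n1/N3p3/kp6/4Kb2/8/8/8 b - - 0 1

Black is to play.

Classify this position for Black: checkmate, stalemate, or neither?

Black to move; black king on a5.
In check: yes, from the white queen on d8.
Legal moves for Black: Kxa6, Ka4, Bc7.
Black is in check but has 3 legal moves → neither.

neither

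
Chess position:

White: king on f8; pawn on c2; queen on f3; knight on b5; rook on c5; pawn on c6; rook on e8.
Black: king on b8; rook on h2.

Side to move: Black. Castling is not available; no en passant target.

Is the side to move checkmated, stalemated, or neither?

checkmate

Black to move; black king on b8.
In check: yes, from the white rook on e8.
King squares — a7: attacked by Nb5; b7: attacked by Pc6; c7: attacked by Nb5; a8: attacked by Re8; c8: attacked by Re8.
Legal moves for Black: none.
In check with no legal moves → checkmate.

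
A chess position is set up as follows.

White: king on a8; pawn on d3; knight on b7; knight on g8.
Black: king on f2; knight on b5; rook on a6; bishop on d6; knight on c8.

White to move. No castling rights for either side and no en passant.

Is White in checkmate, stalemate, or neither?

checkmate

White to move; white king on a8.
In check: yes, from the black rook on a6.
King squares — a7: attacked by Nb5; b7: own knight; b8: attacked by Bd6.
Legal moves for White: none.
In check with no legal moves → checkmate.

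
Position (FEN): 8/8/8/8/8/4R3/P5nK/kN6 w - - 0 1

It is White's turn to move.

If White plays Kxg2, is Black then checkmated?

no

After Kxg2: black king on a1; in check: no.
Black is not in check, so this cannot be checkmate.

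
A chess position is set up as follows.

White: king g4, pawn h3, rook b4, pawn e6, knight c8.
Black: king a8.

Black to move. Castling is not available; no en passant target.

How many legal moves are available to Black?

Black to move; king on a8.
In check: no.
Legal moves: none.
Count: 0.

0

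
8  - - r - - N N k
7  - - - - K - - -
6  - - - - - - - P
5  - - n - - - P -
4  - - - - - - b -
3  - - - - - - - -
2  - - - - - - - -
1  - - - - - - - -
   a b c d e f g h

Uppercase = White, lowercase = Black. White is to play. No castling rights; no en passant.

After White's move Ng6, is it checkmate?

no

After Ng6: black king on h8; in check: yes, from the white knight on g6.
Black has 2 legal replies: Kxg8, Kh7.
In check but a legal move exists → not checkmate.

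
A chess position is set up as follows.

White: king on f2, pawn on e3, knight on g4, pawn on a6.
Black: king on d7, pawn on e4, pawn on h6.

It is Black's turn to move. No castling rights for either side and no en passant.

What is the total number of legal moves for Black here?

Black to move; king on d7.
In check: no.
Legal moves: Ke8, Kd8, Kc8, Ke7, Kc7, Ke6, Kd6, Kc6, h5.
Count: 9.

9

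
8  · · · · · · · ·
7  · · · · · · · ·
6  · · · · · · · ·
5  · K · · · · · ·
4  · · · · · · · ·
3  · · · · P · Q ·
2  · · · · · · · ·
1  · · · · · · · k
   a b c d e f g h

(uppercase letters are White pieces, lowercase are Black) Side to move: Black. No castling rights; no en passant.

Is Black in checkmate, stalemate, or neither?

stalemate

Black to move; black king on h1.
In check: no.
King squares — g1: attacked by Qg3; g2: attacked by Qg3; h2: attacked by Qg3.
Legal moves for Black: none.
Not in check and no legal moves → stalemate.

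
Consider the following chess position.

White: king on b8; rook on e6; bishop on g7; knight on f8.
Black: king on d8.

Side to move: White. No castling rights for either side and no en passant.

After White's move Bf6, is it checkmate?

After Bf6: black king on d8; in check: yes, from the white bishop on f6.
King squares — c7: attacked by Kb8; d7: attacked by Nf8; e7: attacked by Re6; c8: attacked by Kb8; e8: attacked by Re6.
Black has no legal moves → checkmate.

yes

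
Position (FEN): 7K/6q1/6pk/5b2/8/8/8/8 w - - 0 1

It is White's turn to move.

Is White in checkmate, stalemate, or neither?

checkmate

White to move; white king on h8.
In check: yes, from the black queen on g7.
King squares — g7: attacked by Kh6; h7: attacked by Kh6; g8: attacked by Qg7.
Legal moves for White: none.
In check with no legal moves → checkmate.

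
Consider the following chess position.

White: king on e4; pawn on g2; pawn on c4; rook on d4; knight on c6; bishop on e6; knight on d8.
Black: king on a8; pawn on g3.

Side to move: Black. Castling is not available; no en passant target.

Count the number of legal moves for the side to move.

Black to move; king on a8.
In check: no.
Legal moves: none.
Count: 0.

0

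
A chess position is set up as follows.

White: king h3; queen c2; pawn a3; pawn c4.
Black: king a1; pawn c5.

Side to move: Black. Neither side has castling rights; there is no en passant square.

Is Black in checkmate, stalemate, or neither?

stalemate

Black to move; black king on a1.
In check: no.
King squares — b1: attacked by Qc2; a2: attacked by Qc2; b2: attacked by Qc2.
Legal moves for Black: none.
Not in check and no legal moves → stalemate.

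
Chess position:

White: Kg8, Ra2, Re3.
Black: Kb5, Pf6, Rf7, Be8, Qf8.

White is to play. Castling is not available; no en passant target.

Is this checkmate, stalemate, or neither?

White to move; white king on g8.
In check: yes, from the black queen on f8.
King squares — f7: attacked by Be8; g7: attacked by Rf7; h7: attacked by Rf7; f8: attacked by Rf7; h8: attacked by Qf8.
Legal moves for White: none.
In check with no legal moves → checkmate.

checkmate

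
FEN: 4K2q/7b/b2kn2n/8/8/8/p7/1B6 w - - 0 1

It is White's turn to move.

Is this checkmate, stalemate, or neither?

White to move; white king on e8.
In check: yes, from the black queen on h8.
King squares — d7: attacked by Kd6; e7: attacked by Kd6; f7: attacked by Nh6; d8: attacked by Ne6; f8: attacked by Ne6.
Legal moves for White: none.
In check with no legal moves → checkmate.

checkmate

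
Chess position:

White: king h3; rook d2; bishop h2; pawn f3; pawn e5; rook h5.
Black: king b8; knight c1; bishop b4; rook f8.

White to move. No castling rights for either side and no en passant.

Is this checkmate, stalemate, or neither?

neither

White to move; white king on h3.
In check: no.
Legal moves for White include: Rh8, Rh7, Rh6, Rg5, Rf5, Rh4, Kh4, Kg4, Kg3, Kg2, Bf4, Bg3, Bg1, Rd8+, Rd7, Rd6, Rd5, Rd4, ... (list truncated; more exist).
White has legal moves and is not in check → neither.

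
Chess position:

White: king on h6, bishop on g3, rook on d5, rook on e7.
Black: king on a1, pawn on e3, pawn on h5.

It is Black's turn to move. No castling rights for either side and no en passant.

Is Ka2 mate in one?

After Ka2: white king on h6; in check: no.
White is not in check, so this cannot be checkmate.

no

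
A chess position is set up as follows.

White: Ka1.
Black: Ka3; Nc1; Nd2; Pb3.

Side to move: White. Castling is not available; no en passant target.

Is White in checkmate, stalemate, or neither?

White to move; white king on a1.
In check: no.
King squares — b1: attacked by Nd2; a2: attacked by Nc1; b2: attacked by Ka3.
Legal moves for White: none.
Not in check and no legal moves → stalemate.

stalemate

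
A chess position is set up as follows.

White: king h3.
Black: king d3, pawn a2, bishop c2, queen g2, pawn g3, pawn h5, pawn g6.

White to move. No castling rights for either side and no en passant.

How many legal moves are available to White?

2

White to move; king on h3.
In check: yes, from the black queen on g2.
Legal moves: Kh4, Kxg2.
Count: 2.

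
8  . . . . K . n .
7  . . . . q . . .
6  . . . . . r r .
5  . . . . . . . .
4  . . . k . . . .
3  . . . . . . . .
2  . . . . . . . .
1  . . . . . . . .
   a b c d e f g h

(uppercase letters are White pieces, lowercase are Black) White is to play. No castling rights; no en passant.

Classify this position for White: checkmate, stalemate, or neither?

checkmate

White to move; white king on e8.
In check: yes, from the black queen on e7.
King squares — d7: attacked by Qe7; e7: attacked by Ng8; f7: attacked by Rf6; d8: attacked by Qe7; f8: attacked by Rf6.
Legal moves for White: none.
In check with no legal moves → checkmate.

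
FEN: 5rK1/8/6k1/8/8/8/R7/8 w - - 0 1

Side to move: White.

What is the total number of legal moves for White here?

White to move; king on g8.
In check: yes, from the black rook on f8.
Legal moves: Kxf8.
Count: 1.

1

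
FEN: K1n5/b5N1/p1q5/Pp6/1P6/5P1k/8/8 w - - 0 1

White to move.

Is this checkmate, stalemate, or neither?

White to move; white king on a8.
In check: yes, from the black queen on c6.
King squares — a7: attacked by Nc8; b7: attacked by Qc6; b8: attacked by Ba7.
Legal moves for White: none.
In check with no legal moves → checkmate.

checkmate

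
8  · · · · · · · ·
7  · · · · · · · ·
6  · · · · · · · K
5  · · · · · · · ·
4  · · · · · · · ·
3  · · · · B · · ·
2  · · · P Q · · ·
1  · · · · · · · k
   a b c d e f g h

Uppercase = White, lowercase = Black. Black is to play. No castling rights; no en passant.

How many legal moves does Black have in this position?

Black to move; king on h1.
In check: no.
Legal moves: none.
Count: 0.

0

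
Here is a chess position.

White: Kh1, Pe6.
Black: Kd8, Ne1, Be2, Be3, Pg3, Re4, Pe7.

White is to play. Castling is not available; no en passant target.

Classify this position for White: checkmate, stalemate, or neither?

stalemate

White to move; white king on h1.
In check: no.
King squares — g1: attacked by Be3; g2: attacked by Ne1; h2: attacked by Pg3.
Legal moves for White: none.
Not in check and no legal moves → stalemate.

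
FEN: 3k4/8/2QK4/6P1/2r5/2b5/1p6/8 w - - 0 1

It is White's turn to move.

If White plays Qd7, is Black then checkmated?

After Qd7: black king on d8; in check: yes, from the white queen on d7.
King squares — c7: attacked by Kd6; d7: attacked by Kd6; e7: attacked by Kd6; c8: attacked by Qd7; e8: attacked by Qd7.
Black has no legal moves → checkmate.

yes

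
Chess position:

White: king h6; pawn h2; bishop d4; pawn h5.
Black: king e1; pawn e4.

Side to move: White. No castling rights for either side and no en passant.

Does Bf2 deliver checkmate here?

After Bf2: black king on e1; in check: yes, from the white bishop on f2.
Black has 5 legal replies: Kxf2, Ke2, Kd2, Kf1, Kd1.
In check but a legal move exists → not checkmate.

no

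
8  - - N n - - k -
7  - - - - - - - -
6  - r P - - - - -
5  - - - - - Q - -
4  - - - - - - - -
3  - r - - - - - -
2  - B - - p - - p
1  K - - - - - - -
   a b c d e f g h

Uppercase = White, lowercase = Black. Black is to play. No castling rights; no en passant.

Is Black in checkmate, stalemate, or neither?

Black to move; black king on g8.
In check: no.
Legal moves for Black include: Nf7, Nb7, Ne6, Nxc6, Rb8, Rb7, Rxc6, Ra6+, R6b5, R6b4, R3b5, R3b4, Rh3, Rg3, Rf3, Re3, Rd3, Rc3, ... (list truncated; more exist).
Black has legal moves and is not in check → neither.

neither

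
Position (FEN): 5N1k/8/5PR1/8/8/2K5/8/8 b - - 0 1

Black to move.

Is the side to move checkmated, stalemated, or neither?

stalemate

Black to move; black king on h8.
In check: no.
King squares — g7: attacked by Pf6; h7: attacked by Nf8; g8: attacked by Rg6.
Legal moves for Black: none.
Not in check and no legal moves → stalemate.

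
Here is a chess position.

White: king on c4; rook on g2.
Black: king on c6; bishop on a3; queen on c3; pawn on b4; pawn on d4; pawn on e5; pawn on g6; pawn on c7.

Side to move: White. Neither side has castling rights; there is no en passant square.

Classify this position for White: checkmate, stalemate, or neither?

White to move; white king on c4.
In check: yes, from the black queen on c3.
King squares — b3: attacked by Qc3; c3: attacked by Pb4; d3: attacked by Qc3; b4: attacked by Ba3; d4: attacked by Qc3; b5: attacked by Kc6; c5: attacked by Qc3; d5: attacked by Kc6.
Legal moves for White: none.
In check with no legal moves → checkmate.

checkmate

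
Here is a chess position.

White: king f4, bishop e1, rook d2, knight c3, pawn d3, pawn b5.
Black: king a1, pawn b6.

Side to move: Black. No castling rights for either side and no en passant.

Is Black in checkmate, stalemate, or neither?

Black to move; black king on a1.
In check: no.
King squares — b1: attacked by Nc3; a2: attacked by Rd2; b2: attacked by Rd2.
Legal moves for Black: none.
Not in check and no legal moves → stalemate.

stalemate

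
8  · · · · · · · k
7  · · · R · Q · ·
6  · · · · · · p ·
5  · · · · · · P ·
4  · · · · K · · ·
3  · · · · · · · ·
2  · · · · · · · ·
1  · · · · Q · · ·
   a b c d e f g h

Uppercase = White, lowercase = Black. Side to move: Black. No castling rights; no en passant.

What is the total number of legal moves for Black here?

0

Black to move; king on h8.
In check: no.
Legal moves: none.
Count: 0.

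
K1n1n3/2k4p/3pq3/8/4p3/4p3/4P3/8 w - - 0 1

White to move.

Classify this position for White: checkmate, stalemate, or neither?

White to move; white king on a8.
In check: no.
King squares — a7: attacked by Nc8; b7: attacked by Kc7; b8: attacked by Kc7.
Legal moves for White: none.
Not in check and no legal moves → stalemate.

stalemate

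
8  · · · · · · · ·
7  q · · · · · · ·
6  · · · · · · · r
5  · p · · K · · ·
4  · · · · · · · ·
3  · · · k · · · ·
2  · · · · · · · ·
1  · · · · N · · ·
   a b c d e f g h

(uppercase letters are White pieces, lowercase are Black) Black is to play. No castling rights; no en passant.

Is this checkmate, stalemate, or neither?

neither

Black to move; black king on d3.
In check: yes, from the white knight on e1.
Legal moves for Black: Kc4, Ke3, Kc3, Ke2, Kd2.
Black is in check but has 5 legal moves → neither.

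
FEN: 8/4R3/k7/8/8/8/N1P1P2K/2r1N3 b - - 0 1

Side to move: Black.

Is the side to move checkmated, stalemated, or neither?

Black to move; black king on a6.
In check: no.
Legal moves for Black: Kb6, Kb5, Ka5, Rxc2, Rxe1, Rd1, Rb1, Ra1.
Black has 8 legal moves and is not in check → neither.

neither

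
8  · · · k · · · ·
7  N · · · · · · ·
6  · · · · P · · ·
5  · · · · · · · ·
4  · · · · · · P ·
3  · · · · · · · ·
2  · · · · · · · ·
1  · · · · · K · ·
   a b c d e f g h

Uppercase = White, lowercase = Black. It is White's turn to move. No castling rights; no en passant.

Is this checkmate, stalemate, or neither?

White to move; white king on f1.
In check: no.
Legal moves for White: Nc8, Nc6+, Nb5, Kg2, Kf2, Ke2, Kg1, Ke1, e7+, g5.
White has 10 legal moves and is not in check → neither.

neither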